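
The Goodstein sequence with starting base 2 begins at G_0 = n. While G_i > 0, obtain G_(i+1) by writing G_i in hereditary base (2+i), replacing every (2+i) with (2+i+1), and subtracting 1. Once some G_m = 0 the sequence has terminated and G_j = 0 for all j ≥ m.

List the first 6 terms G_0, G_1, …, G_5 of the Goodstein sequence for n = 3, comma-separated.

[0] 3 ≡ 2 + 1 (base 2). Lift 3: 4. −1: 3.
[1] 3 ≡ 3 (base 3). Lift 4: 4. −1: 3.
[2] 3 ≡ 3 (base 4). Lift 5: 3. −1: 2.
[3] 2 ≡ 2 (base 5). Lift 6: 2. −1: 1.
[4] 1 ≡ 1 (base 6). Lift 7: 1. −1: 0.

3, 3, 3, 2, 1, 0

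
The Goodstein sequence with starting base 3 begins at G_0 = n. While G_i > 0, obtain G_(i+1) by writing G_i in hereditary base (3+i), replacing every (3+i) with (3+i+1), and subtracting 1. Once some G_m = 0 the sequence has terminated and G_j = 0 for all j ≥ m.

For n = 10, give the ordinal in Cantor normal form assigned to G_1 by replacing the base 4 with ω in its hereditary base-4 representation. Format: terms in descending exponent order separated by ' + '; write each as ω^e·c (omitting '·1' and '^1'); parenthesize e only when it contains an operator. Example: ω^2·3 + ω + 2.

ω^2

10 —HB3→ 3^2 + 1 —bump→ 4^2 + 1 = 17 —(−1)→ 16
16 —HB4→ 4^2 —bump→ 5^2 = 25 —(−1)→ 24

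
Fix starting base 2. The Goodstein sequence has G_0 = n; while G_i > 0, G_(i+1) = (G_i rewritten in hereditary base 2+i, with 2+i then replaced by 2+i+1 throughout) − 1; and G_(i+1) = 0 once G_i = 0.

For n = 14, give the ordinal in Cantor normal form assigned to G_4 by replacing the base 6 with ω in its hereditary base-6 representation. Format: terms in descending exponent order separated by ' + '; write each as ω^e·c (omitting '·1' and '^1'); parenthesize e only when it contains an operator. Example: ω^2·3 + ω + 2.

ω^(ω + 1) + ω^5·5 + ω^4·5 + ω^3·5 + ω^2·5 + ω·5 + 5

G_0 = 14. HB_2(14) = 2^(2 + 1) + 2^2 + 2. Bump = 111. G_1 = 110.
G_1 = 110. HB_3(110) = 3^(3 + 1) + 3^3 + 2. Bump = 1282. G_2 = 1281.
G_2 = 1281. HB_4(1281) = 4^(4 + 1) + 4^4 + 1. Bump = 18751. G_3 = 18750.
G_3 = 18750. HB_5(18750) = 5^(5 + 1) + 5^5. Bump = 326592. G_4 = 326591.
G_4 = 326591. HB_6(326591) = 6^(6 + 1) + 5·6^5 + 5·6^4 + 5·6^3 + 5·6^2 + 5·6 + 5. Bump = 5862841. G_5 = 5862840.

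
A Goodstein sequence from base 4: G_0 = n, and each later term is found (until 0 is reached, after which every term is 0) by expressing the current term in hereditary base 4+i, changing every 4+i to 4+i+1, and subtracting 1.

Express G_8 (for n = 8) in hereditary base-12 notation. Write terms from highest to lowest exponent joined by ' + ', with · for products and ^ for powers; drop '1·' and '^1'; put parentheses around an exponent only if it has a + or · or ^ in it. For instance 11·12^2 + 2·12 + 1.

base 4: 8 = 2·4; at 5: 2·5 = 10; next = 9
base 5: 9 = 5 + 4; at 6: 6 + 4 = 10; next = 9
base 6: 9 = 6 + 3; at 7: 7 + 3 = 10; next = 9
base 7: 9 = 7 + 2; at 8: 8 + 2 = 10; next = 9
base 8: 9 = 8 + 1; at 9: 9 + 1 = 10; next = 9
base 9: 9 = 9; at 10: 10 = 10; next = 9
base 10: 9 = 9; at 11: 9 = 9; next = 8
base 11: 8 = 8; at 12: 8 = 8; next = 7

7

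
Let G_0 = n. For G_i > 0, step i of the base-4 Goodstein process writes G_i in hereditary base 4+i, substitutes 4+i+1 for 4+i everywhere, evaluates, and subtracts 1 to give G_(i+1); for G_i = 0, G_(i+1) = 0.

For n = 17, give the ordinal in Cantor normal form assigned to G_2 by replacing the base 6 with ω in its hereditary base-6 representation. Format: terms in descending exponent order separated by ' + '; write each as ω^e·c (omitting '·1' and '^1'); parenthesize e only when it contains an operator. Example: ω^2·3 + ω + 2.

G_0=17  [base 4] 4^2 + 1  →[4↦5]→  5^2 + 1 = 26  −1 ⇒ G_1=25
G_1=25  [base 5] 5^2  →[5↦6]→  6^2 = 36  −1 ⇒ G_2=35
G_2=35  [base 6] 5·6 + 5  →[6↦7]→  5·7 + 5 = 40  −1 ⇒ G_3=39

ω·5 + 5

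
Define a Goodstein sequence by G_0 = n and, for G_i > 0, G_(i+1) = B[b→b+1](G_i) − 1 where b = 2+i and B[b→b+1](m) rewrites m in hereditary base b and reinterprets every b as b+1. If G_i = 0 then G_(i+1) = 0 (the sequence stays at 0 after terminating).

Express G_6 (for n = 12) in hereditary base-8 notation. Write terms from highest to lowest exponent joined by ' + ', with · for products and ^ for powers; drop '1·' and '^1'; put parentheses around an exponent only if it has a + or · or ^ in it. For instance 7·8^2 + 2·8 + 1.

base 2: 12 = 2^(2 + 1) + 2^2; at 3: 3^(3 + 1) + 3^3 = 108; next = 107
base 3: 107 = 3^(3 + 1) + 2·3^2 + 2·3 + 2; at 4: 4^(4 + 1) + 2·4^2 + 2·4 + 2 = 1066; next = 1065
base 4: 1065 = 4^(4 + 1) + 2·4^2 + 2·4 + 1; at 5: 5^(5 + 1) + 2·5^2 + 2·5 + 1 = 15686; next = 15685
base 5: 15685 = 5^(5 + 1) + 2·5^2 + 2·5; at 6: 6^(6 + 1) + 2·6^2 + 2·6 = 280020; next = 280019
base 6: 280019 = 6^(6 + 1) + 2·6^2 + 6 + 5; at 7: 7^(7 + 1) + 2·7^2 + 7 + 5 = 5764911; next = 5764910
base 7: 5764910 = 7^(7 + 1) + 2·7^2 + 7 + 4; at 8: 8^(8 + 1) + 2·8^2 + 8 + 4 = 134217868; next = 134217867
base 8: 134217867 = 8^(8 + 1) + 2·8^2 + 8 + 3; at 9: 9^(9 + 1) + 2·9^2 + 9 + 3 = 3486784575; next = 3486784574

8^(8 + 1) + 2·8^2 + 8 + 3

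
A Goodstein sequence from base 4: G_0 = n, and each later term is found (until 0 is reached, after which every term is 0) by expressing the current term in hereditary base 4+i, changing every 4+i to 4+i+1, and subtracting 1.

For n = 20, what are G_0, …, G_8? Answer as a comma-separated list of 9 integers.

[0] 20 ≡ 4^2 + 4 (base 4). Lift 5: 30. −1: 29.
[1] 29 ≡ 5^2 + 4 (base 5). Lift 6: 40. −1: 39.
[2] 39 ≡ 6^2 + 3 (base 6). Lift 7: 52. −1: 51.
[3] 51 ≡ 7^2 + 2 (base 7). Lift 8: 66. −1: 65.
[4] 65 ≡ 8^2 + 1 (base 8). Lift 9: 82. −1: 81.
[5] 81 ≡ 9^2 (base 9). Lift 10: 100. −1: 99.
[6] 99 ≡ 9·10 + 9 (base 10). Lift 11: 108. −1: 107.
[7] 107 ≡ 9·11 + 8 (base 11). Lift 12: 116. −1: 115.

20, 29, 39, 51, 65, 81, 99, 107, 115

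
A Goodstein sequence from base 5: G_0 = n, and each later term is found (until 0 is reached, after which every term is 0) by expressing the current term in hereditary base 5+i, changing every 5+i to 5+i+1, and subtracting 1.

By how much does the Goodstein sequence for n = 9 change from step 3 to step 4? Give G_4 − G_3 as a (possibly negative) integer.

G_0 = 9. HB_5(9) = 5 + 4. Bump = 10. G_1 = 9.
G_1 = 9. HB_6(9) = 6 + 3. Bump = 10. G_2 = 9.
G_2 = 9. HB_7(9) = 7 + 2. Bump = 10. G_3 = 9.
G_3 = 9. HB_8(9) = 8 + 1. Bump = 10. G_4 = 9.

0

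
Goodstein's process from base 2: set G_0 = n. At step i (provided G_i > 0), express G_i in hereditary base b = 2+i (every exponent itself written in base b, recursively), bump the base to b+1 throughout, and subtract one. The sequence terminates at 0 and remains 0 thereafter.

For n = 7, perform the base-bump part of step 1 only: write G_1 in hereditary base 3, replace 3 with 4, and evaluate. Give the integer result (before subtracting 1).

(0) 7|_2 = 2^2 + 2 + 1 ↦ 3^3 + 3 + 1|_3 = 31 ⇒ 30
(1) 30|_3 = 3^3 + 3 ↦ 4^4 + 4|_4 = 260 ⇒ 259

260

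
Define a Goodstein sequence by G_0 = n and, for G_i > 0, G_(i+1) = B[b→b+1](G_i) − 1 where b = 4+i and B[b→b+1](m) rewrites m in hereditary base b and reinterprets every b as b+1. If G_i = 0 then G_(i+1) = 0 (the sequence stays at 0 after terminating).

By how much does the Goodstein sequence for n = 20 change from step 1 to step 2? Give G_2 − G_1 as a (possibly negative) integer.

10

G_0=20  [base 4] 4^2 + 4  →[4↦5]→  5^2 + 5 = 30  −1 ⇒ G_1=29
G_1=29  [base 5] 5^2 + 4  →[5↦6]→  6^2 + 4 = 40  −1 ⇒ G_2=39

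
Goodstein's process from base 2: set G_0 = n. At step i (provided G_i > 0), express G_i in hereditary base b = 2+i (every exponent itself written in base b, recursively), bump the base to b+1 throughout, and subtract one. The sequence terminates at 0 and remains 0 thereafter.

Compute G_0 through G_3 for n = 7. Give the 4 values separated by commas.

7, 30, 259, 3127

i=0: 7 = 2^2 + 2 + 1 (b=2); 2→3: 3^3 + 3 + 1 = 31; 31−1 = 30
i=1: 30 = 3^3 + 3 (b=3); 3→4: 4^4 + 4 = 260; 260−1 = 259
i=2: 259 = 4^4 + 3 (b=4); 4→5: 5^5 + 3 = 3128; 3128−1 = 3127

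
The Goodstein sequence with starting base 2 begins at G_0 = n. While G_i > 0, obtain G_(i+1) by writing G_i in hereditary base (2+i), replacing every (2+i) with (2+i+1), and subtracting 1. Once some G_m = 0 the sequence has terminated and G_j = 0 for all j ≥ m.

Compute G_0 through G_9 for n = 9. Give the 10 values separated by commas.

step 0: 9 = 2^(2 + 1) + 1; sub 3 for 2: 3^(3 + 1) + 1; = 82; G_1 = 82−1 = 81
step 1: 81 = 3^(3 + 1); sub 4 for 3: 4^(4 + 1); = 1024; G_2 = 1024−1 = 1023
step 2: 1023 = 3·4^4 + 3·4^3 + 3·4^2 + 3·4 + 3; sub 5 for 4: 3·5^5 + 3·5^3 + 3·5^2 + 3·5 + 3; = 9843; G_3 = 9843−1 = 9842
step 3: 9842 = 3·5^5 + 3·5^3 + 3·5^2 + 3·5 + 2; sub 6 for 5: 3·6^6 + 3·6^3 + 3·6^2 + 3·6 + 2; = 140744; G_4 = 140744−1 = 140743
step 4: 140743 = 3·6^6 + 3·6^3 + 3·6^2 + 3·6 + 1; sub 7 for 6: 3·7^7 + 3·7^3 + 3·7^2 + 3·7 + 1; = 2471827; G_5 = 2471827−1 = 2471826
step 5: 2471826 = 3·7^7 + 3·7^3 + 3·7^2 + 3·7; sub 8 for 7: 3·8^8 + 3·8^3 + 3·8^2 + 3·8; = 50333400; G_6 = 50333400−1 = 50333399
step 6: 50333399 = 3·8^8 + 3·8^3 + 3·8^2 + 2·8 + 7; sub 9 for 8: 3·9^9 + 3·9^3 + 3·9^2 + 2·9 + 7; = 1162263922; G_7 = 1162263922−1 = 1162263921
step 7: 1162263921 = 3·9^9 + 3·9^3 + 3·9^2 + 2·9 + 6; sub 10 for 9: 3·10^10 + 3·10^3 + 3·10^2 + 2·10 + 6; = 30000003326; G_8 = 30000003326−1 = 30000003325
step 8: 30000003325 = 3·10^10 + 3·10^3 + 3·10^2 + 2·10 + 5; sub 11 for 10: 3·11^11 + 3·11^3 + 3·11^2 + 2·11 + 5; = 855935016216; G_9 = 855935016216−1 = 855935016215

9, 81, 1023, 9842, 140743, 2471826, 50333399, 1162263921, 30000003325, 855935016215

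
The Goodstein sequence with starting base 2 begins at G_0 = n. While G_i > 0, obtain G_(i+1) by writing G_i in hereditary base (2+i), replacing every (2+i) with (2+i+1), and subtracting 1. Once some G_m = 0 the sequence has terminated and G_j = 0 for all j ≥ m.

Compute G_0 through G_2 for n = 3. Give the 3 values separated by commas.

(0) 3|_2 = 2 + 1 ↦ 3 + 1|_3 = 4 ⇒ 3
(1) 3|_3 = 3 ↦ 4|_4 = 4 ⇒ 3

3, 3, 3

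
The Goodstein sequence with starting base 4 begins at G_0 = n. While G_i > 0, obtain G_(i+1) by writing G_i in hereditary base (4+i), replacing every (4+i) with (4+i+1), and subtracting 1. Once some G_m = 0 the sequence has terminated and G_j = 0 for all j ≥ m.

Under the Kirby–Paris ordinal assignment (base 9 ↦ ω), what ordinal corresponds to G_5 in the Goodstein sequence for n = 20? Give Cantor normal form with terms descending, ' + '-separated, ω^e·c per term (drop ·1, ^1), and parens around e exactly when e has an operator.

ω^2

20 —HB4→ 4^2 + 4 —bump→ 5^2 + 5 = 30 —(−1)→ 29
29 —HB5→ 5^2 + 4 —bump→ 6^2 + 4 = 40 —(−1)→ 39
39 —HB6→ 6^2 + 3 —bump→ 7^2 + 3 = 52 —(−1)→ 51
51 —HB7→ 7^2 + 2 —bump→ 8^2 + 2 = 66 —(−1)→ 65
65 —HB8→ 8^2 + 1 —bump→ 9^2 + 1 = 82 —(−1)→ 81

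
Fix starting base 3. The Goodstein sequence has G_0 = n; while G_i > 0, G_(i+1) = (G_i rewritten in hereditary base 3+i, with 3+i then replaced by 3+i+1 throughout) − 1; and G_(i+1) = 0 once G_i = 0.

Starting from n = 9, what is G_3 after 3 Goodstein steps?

9 —HB3→ 3^2 —bump→ 4^2 = 16 —(−1)→ 15
15 —HB4→ 3·4 + 3 —bump→ 3·5 + 3 = 18 —(−1)→ 17
17 —HB5→ 3·5 + 2 —bump→ 3·6 + 2 = 20 —(−1)→ 19

19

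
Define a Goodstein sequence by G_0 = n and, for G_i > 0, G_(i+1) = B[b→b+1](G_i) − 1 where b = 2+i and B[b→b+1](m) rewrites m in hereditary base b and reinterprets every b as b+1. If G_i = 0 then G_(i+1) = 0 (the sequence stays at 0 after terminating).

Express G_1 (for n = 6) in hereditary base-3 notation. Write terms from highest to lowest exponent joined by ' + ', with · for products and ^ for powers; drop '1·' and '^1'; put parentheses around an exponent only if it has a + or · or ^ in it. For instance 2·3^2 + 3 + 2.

3^3 + 2

G_0=6  [base 2] 2^2 + 2  →[2↦3]→  3^3 + 3 = 30  −1 ⇒ G_1=29
G_1=29  [base 3] 3^3 + 2  →[3↦4]→  4^4 + 2 = 258  −1 ⇒ G_2=257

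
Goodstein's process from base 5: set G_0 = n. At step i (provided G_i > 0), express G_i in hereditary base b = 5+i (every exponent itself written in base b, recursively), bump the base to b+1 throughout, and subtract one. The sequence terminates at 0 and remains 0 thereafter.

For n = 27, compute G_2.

G_0 = 27. HB_5(27) = 5^2 + 2. Bump = 38. G_1 = 37.
G_1 = 37. HB_6(37) = 6^2 + 1. Bump = 50. G_2 = 49.

49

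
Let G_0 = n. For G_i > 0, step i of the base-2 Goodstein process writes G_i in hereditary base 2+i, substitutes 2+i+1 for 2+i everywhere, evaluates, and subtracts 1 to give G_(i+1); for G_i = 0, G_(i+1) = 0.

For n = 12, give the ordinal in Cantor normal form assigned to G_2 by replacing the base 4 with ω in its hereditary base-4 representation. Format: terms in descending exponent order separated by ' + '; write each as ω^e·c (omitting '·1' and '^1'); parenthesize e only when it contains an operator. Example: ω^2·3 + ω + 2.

ω^(ω + 1) + ω^2·2 + ω·2 + 1

G_0 = 12. HB_2(12) = 2^(2 + 1) + 2^2. Bump = 108. G_1 = 107.
G_1 = 107. HB_3(107) = 3^(3 + 1) + 2·3^2 + 2·3 + 2. Bump = 1066. G_2 = 1065.
G_2 = 1065. HB_4(1065) = 4^(4 + 1) + 2·4^2 + 2·4 + 1. Bump = 15686. G_3 = 15685.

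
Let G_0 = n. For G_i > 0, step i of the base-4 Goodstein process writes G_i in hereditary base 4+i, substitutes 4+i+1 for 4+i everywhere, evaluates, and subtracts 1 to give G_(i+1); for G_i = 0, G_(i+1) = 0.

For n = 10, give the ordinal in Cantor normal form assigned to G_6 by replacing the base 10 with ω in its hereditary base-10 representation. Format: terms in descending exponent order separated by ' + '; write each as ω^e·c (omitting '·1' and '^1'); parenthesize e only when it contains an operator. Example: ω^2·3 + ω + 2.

[0] 10 ≡ 2·4 + 2 (base 4). Lift 5: 12. −1: 11.
[1] 11 ≡ 2·5 + 1 (base 5). Lift 6: 13. −1: 12.
[2] 12 ≡ 2·6 (base 6). Lift 7: 14. −1: 13.
[3] 13 ≡ 7 + 6 (base 7). Lift 8: 14. −1: 13.
[4] 13 ≡ 8 + 5 (base 8). Lift 9: 14. −1: 13.
[5] 13 ≡ 9 + 4 (base 9). Lift 10: 14. −1: 13.
[6] 13 ≡ 10 + 3 (base 10). Lift 11: 14. −1: 13.

ω + 3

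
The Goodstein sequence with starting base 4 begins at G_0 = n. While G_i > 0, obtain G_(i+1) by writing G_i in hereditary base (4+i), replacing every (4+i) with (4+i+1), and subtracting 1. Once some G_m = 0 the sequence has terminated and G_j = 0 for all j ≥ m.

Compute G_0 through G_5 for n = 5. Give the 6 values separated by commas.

5, 5, 5, 4, 3, 2

base 4: 5 = 4 + 1; at 5: 5 + 1 = 6; next = 5
base 5: 5 = 5; at 6: 6 = 6; next = 5
base 6: 5 = 5; at 7: 5 = 5; next = 4
base 7: 4 = 4; at 8: 4 = 4; next = 3
base 8: 3 = 3; at 9: 3 = 3; next = 2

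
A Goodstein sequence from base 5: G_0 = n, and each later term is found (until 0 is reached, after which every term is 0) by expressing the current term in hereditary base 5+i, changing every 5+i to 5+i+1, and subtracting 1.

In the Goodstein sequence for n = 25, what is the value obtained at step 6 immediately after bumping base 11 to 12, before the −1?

60

base 5: 25 = 5^2; at 6: 6^2 = 36; next = 35
base 6: 35 = 5·6 + 5; at 7: 5·7 + 5 = 40; next = 39
base 7: 39 = 5·7 + 4; at 8: 5·8 + 4 = 44; next = 43
base 8: 43 = 5·8 + 3; at 9: 5·9 + 3 = 48; next = 47
base 9: 47 = 5·9 + 2; at 10: 5·10 + 2 = 52; next = 51
base 10: 51 = 5·10 + 1; at 11: 5·11 + 1 = 56; next = 55
base 11: 55 = 5·11; at 12: 5·12 = 60; next = 59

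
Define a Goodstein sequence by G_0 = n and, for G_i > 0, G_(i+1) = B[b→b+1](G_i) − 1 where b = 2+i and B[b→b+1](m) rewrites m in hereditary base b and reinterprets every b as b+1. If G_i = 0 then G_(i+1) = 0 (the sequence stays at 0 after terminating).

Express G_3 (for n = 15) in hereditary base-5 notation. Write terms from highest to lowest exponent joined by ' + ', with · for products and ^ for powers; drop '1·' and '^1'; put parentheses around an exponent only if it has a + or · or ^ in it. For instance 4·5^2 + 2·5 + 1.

G_0 = 15. HB_2(15) = 2^(2 + 1) + 2^2 + 2 + 1. Bump = 112. G_1 = 111.
G_1 = 111. HB_3(111) = 3^(3 + 1) + 3^3 + 3. Bump = 1284. G_2 = 1283.
G_2 = 1283. HB_4(1283) = 4^(4 + 1) + 4^4 + 3. Bump = 18753. G_3 = 18752.

5^(5 + 1) + 5^5 + 2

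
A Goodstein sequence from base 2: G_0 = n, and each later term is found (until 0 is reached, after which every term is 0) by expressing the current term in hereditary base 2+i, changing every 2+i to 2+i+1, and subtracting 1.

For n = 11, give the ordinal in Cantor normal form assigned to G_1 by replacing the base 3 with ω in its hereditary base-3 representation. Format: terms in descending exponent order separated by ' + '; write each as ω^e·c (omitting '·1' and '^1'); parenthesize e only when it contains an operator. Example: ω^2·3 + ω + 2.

step 0: 11 = 2^(2 + 1) + 2 + 1; sub 3 for 2: 3^(3 + 1) + 3 + 1; = 85; G_1 = 85−1 = 84
step 1: 84 = 3^(3 + 1) + 3; sub 4 for 3: 4^(4 + 1) + 4; = 1028; G_2 = 1028−1 = 1027

ω^(ω + 1) + ω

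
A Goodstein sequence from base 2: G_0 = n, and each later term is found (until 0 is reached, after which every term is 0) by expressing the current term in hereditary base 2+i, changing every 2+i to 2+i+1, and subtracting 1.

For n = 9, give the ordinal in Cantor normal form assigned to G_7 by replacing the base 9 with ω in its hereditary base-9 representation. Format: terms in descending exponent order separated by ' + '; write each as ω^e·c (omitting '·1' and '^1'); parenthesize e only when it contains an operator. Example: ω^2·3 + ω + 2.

base 2: 9 = 2^(2 + 1) + 1; at 3: 3^(3 + 1) + 1 = 82; next = 81
base 3: 81 = 3^(3 + 1); at 4: 4^(4 + 1) = 1024; next = 1023
base 4: 1023 = 3·4^4 + 3·4^3 + 3·4^2 + 3·4 + 3; at 5: 3·5^5 + 3·5^3 + 3·5^2 + 3·5 + 3 = 9843; next = 9842
base 5: 9842 = 3·5^5 + 3·5^3 + 3·5^2 + 3·5 + 2; at 6: 3·6^6 + 3·6^3 + 3·6^2 + 3·6 + 2 = 140744; next = 140743
base 6: 140743 = 3·6^6 + 3·6^3 + 3·6^2 + 3·6 + 1; at 7: 3·7^7 + 3·7^3 + 3·7^2 + 3·7 + 1 = 2471827; next = 2471826
base 7: 2471826 = 3·7^7 + 3·7^3 + 3·7^2 + 3·7; at 8: 3·8^8 + 3·8^3 + 3·8^2 + 3·8 = 50333400; next = 50333399
base 8: 50333399 = 3·8^8 + 3·8^3 + 3·8^2 + 2·8 + 7; at 9: 3·9^9 + 3·9^3 + 3·9^2 + 2·9 + 7 = 1162263922; next = 1162263921

ω^ω·3 + ω^3·3 + ω^2·3 + ω·2 + 6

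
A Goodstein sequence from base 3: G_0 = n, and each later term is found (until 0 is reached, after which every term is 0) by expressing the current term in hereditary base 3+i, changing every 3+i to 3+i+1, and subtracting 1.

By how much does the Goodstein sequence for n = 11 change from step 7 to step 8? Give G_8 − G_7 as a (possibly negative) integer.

4

i=0: 11 = 3^2 + 2 (b=3); 3→4: 4^2 + 2 = 18; 18−1 = 17
i=1: 17 = 4^2 + 1 (b=4); 4→5: 5^2 + 1 = 26; 26−1 = 25
i=2: 25 = 5^2 (b=5); 5→6: 6^2 = 36; 36−1 = 35
i=3: 35 = 5·6 + 5 (b=6); 6→7: 5·7 + 5 = 40; 40−1 = 39
i=4: 39 = 5·7 + 4 (b=7); 7→8: 5·8 + 4 = 44; 44−1 = 43
i=5: 43 = 5·8 + 3 (b=8); 8→9: 5·9 + 3 = 48; 48−1 = 47
i=6: 47 = 5·9 + 2 (b=9); 9→10: 5·10 + 2 = 52; 52−1 = 51
i=7: 51 = 5·10 + 1 (b=10); 10→11: 5·11 + 1 = 56; 56−1 = 55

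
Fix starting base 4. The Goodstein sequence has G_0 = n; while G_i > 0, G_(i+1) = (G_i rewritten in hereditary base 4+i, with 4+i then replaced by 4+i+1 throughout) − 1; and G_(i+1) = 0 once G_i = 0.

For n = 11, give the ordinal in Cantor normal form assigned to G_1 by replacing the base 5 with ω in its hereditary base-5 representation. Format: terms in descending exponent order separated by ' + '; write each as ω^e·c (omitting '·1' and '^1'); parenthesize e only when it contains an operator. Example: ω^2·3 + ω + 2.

i=0: 11 = 2·4 + 3 (b=4); 4→5: 2·5 + 3 = 13; 13−1 = 12
i=1: 12 = 2·5 + 2 (b=5); 5→6: 2·6 + 2 = 14; 14−1 = 13

ω·2 + 2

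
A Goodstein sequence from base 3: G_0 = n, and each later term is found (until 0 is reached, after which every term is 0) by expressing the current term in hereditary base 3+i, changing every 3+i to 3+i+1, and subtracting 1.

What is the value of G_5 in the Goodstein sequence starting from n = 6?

7

6 —HB3→ 2·3 —bump→ 2·4 = 8 —(−1)→ 7
7 —HB4→ 4 + 3 —bump→ 5 + 3 = 8 —(−1)→ 7
7 —HB5→ 5 + 2 —bump→ 6 + 2 = 8 —(−1)→ 7
7 —HB6→ 6 + 1 —bump→ 7 + 1 = 8 —(−1)→ 7
7 —HB7→ 7 —bump→ 8 = 8 —(−1)→ 7
7 —HB8→ 7 —bump→ 7 = 7 —(−1)→ 6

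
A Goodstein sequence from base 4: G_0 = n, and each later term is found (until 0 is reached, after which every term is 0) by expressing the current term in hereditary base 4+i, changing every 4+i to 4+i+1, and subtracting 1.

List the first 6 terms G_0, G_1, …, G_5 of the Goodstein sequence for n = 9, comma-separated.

9 —HB4→ 2·4 + 1 —bump→ 2·5 + 1 = 11 —(−1)→ 10
10 —HB5→ 2·5 —bump→ 2·6 = 12 —(−1)→ 11
11 —HB6→ 6 + 5 —bump→ 7 + 5 = 12 —(−1)→ 11
11 —HB7→ 7 + 4 —bump→ 8 + 4 = 12 —(−1)→ 11
11 —HB8→ 8 + 3 —bump→ 9 + 3 = 12 —(−1)→ 11

9, 10, 11, 11, 11, 11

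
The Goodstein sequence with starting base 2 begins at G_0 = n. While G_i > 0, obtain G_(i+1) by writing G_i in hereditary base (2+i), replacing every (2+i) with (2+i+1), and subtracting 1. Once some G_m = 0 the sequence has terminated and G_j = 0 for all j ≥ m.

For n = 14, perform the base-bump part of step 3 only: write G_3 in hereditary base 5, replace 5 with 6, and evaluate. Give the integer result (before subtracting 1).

i=0: 14 = 2^(2 + 1) + 2^2 + 2 (b=2); 2→3: 3^(3 + 1) + 3^3 + 3 = 111; 111−1 = 110
i=1: 110 = 3^(3 + 1) + 3^3 + 2 (b=3); 3→4: 4^(4 + 1) + 4^4 + 2 = 1282; 1282−1 = 1281
i=2: 1281 = 4^(4 + 1) + 4^4 + 1 (b=4); 4→5: 5^(5 + 1) + 5^5 + 1 = 18751; 18751−1 = 18750
i=3: 18750 = 5^(5 + 1) + 5^5 (b=5); 5→6: 6^(6 + 1) + 6^6 = 326592; 326592−1 = 326591

326592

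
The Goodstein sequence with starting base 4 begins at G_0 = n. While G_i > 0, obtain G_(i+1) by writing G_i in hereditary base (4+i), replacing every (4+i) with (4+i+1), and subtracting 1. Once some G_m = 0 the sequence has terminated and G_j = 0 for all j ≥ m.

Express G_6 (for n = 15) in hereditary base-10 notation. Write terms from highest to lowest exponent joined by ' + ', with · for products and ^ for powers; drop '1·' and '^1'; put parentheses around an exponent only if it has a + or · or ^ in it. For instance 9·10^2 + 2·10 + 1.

2·10 + 5

base 4: 15 = 3·4 + 3; at 5: 3·5 + 3 = 18; next = 17
base 5: 17 = 3·5 + 2; at 6: 3·6 + 2 = 20; next = 19
base 6: 19 = 3·6 + 1; at 7: 3·7 + 1 = 22; next = 21
base 7: 21 = 3·7; at 8: 3·8 = 24; next = 23
base 8: 23 = 2·8 + 7; at 9: 2·9 + 7 = 25; next = 24
base 9: 24 = 2·9 + 6; at 10: 2·10 + 6 = 26; next = 25
base 10: 25 = 2·10 + 5; at 11: 2·11 + 5 = 27; next = 26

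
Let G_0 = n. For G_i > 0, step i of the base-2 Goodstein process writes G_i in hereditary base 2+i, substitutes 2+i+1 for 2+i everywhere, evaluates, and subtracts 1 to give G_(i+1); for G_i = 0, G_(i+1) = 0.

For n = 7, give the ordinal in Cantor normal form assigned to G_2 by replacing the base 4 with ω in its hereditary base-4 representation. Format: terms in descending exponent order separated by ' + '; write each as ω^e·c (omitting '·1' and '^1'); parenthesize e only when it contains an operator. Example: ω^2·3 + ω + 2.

ω^ω + 3

G_0=7  [base 2] 2^2 + 2 + 1  →[2↦3]→  3^3 + 3 + 1 = 31  −1 ⇒ G_1=30
G_1=30  [base 3] 3^3 + 3  →[3↦4]→  4^4 + 4 = 260  −1 ⇒ G_2=259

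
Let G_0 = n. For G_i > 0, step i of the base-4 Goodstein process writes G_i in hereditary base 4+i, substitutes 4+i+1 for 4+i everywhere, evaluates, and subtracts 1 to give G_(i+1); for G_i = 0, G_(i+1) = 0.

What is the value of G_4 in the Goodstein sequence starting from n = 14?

G_0 = 14. HB_4(14) = 3·4 + 2. Bump = 17. G_1 = 16.
G_1 = 16. HB_5(16) = 3·5 + 1. Bump = 19. G_2 = 18.
G_2 = 18. HB_6(18) = 3·6. Bump = 21. G_3 = 20.
G_3 = 20. HB_7(20) = 2·7 + 6. Bump = 22. G_4 = 21.
G_4 = 21. HB_8(21) = 2·8 + 5. Bump = 23. G_5 = 22.

21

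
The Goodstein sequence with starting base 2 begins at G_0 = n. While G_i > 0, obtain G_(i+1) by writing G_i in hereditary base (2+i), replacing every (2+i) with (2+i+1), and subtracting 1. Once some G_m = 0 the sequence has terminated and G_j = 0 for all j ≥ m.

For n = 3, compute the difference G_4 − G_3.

-1

G_0=3  [base 2] 2 + 1  →[2↦3]→  3 + 1 = 4  −1 ⇒ G_1=3
G_1=3  [base 3] 3  →[3↦4]→  4 = 4  −1 ⇒ G_2=3
G_2=3  [base 4] 3  →[4↦5]→  3 = 3  −1 ⇒ G_3=2
G_3=2  [base 5] 2  →[5↦6]→  2 = 2  −1 ⇒ G_4=1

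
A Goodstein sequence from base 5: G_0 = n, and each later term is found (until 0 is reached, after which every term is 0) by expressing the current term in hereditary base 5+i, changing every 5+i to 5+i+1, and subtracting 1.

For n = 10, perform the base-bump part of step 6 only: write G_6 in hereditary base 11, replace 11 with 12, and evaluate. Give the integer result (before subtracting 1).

step 0: 10 = 2·5; sub 6 for 5: 2·6; = 12; G_1 = 12−1 = 11
step 1: 11 = 6 + 5; sub 7 for 6: 7 + 5; = 12; G_2 = 12−1 = 11
step 2: 11 = 7 + 4; sub 8 for 7: 8 + 4; = 12; G_3 = 12−1 = 11
step 3: 11 = 8 + 3; sub 9 for 8: 9 + 3; = 12; G_4 = 12−1 = 11
step 4: 11 = 9 + 2; sub 10 for 9: 10 + 2; = 12; G_5 = 12−1 = 11
step 5: 11 = 10 + 1; sub 11 for 10: 11 + 1; = 12; G_6 = 12−1 = 11

12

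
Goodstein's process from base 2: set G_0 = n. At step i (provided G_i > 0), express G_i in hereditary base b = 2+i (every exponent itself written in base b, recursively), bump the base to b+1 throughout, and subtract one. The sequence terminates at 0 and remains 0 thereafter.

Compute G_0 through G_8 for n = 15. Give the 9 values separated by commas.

base 2: 15 = 2^(2 + 1) + 2^2 + 2 + 1; at 3: 3^(3 + 1) + 3^3 + 3 + 1 = 112; next = 111
base 3: 111 = 3^(3 + 1) + 3^3 + 3; at 4: 4^(4 + 1) + 4^4 + 4 = 1284; next = 1283
base 4: 1283 = 4^(4 + 1) + 4^4 + 3; at 5: 5^(5 + 1) + 5^5 + 3 = 18753; next = 18752
base 5: 18752 = 5^(5 + 1) + 5^5 + 2; at 6: 6^(6 + 1) + 6^6 + 2 = 326594; next = 326593
base 6: 326593 = 6^(6 + 1) + 6^6 + 1; at 7: 7^(7 + 1) + 7^7 + 1 = 6588345; next = 6588344
base 7: 6588344 = 7^(7 + 1) + 7^7; at 8: 8^(8 + 1) + 8^8 = 150994944; next = 150994943
base 8: 150994943 = 8^(8 + 1) + 7·8^7 + 7·8^6 + 7·8^5 + 7·8^4 + 7·8^3 + 7·8^2 + 7·8 + 7; at 9: 9^(9 + 1) + 7·9^7 + 7·9^6 + 7·9^5 + 7·9^4 + 7·9^3 + 7·9^2 + 7·9 + 7 = 3524450281; next = 3524450280
base 9: 3524450280 = 9^(9 + 1) + 7·9^7 + 7·9^6 + 7·9^5 + 7·9^4 + 7·9^3 + 7·9^2 + 7·9 + 6; at 10: 10^(10 + 1) + 7·10^7 + 7·10^6 + 7·10^5 + 7·10^4 + 7·10^3 + 7·10^2 + 7·10 + 6 = 100077777776; next = 100077777775

15, 111, 1283, 18752, 326593, 6588344, 150994943, 3524450280, 100077777775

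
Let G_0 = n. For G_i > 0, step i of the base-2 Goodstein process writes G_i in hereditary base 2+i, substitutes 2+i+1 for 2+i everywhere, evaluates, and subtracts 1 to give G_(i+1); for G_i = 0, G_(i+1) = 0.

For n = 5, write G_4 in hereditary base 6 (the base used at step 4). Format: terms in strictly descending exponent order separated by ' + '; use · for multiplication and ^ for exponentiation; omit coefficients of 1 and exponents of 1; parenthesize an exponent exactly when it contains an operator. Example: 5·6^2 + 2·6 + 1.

i=0: 5 = 2^2 + 1 (b=2); 2→3: 3^3 + 1 = 28; 28−1 = 27
i=1: 27 = 3^3 (b=3); 3→4: 4^4 = 256; 256−1 = 255
i=2: 255 = 3·4^3 + 3·4^2 + 3·4 + 3 (b=4); 4→5: 3·5^3 + 3·5^2 + 3·5 + 3 = 468; 468−1 = 467
i=3: 467 = 3·5^3 + 3·5^2 + 3·5 + 2 (b=5); 5→6: 3·6^3 + 3·6^2 + 3·6 + 2 = 776; 776−1 = 775
i=4: 775 = 3·6^3 + 3·6^2 + 3·6 + 1 (b=6); 6→7: 3·7^3 + 3·7^2 + 3·7 + 1 = 1198; 1198−1 = 1197

3·6^3 + 3·6^2 + 3·6 + 1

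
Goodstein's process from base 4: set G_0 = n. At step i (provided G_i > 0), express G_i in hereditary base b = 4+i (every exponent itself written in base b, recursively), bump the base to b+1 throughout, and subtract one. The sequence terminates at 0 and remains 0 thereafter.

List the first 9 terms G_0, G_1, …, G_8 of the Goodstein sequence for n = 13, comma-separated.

(0) 13|_4 = 3·4 + 1 ↦ 3·5 + 1|_5 = 16 ⇒ 15
(1) 15|_5 = 3·5 ↦ 3·6|_6 = 18 ⇒ 17
(2) 17|_6 = 2·6 + 5 ↦ 2·7 + 5|_7 = 19 ⇒ 18
(3) 18|_7 = 2·7 + 4 ↦ 2·8 + 4|_8 = 20 ⇒ 19
(4) 19|_8 = 2·8 + 3 ↦ 2·9 + 3|_9 = 21 ⇒ 20
(5) 20|_9 = 2·9 + 2 ↦ 2·10 + 2|_10 = 22 ⇒ 21
(6) 21|_10 = 2·10 + 1 ↦ 2·11 + 1|_11 = 23 ⇒ 22
(7) 22|_11 = 2·11 ↦ 2·12|_12 = 24 ⇒ 23

13, 15, 17, 18, 19, 20, 21, 22, 23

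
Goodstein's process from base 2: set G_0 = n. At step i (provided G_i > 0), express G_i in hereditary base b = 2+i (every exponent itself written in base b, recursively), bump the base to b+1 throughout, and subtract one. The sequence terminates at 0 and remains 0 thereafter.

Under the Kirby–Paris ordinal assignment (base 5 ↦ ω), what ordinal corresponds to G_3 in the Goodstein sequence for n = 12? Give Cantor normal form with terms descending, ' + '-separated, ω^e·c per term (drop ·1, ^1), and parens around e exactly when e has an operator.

base 2: 12 = 2^(2 + 1) + 2^2; at 3: 3^(3 + 1) + 3^3 = 108; next = 107
base 3: 107 = 3^(3 + 1) + 2·3^2 + 2·3 + 2; at 4: 4^(4 + 1) + 2·4^2 + 2·4 + 2 = 1066; next = 1065
base 4: 1065 = 4^(4 + 1) + 2·4^2 + 2·4 + 1; at 5: 5^(5 + 1) + 2·5^2 + 2·5 + 1 = 15686; next = 15685

ω^(ω + 1) + ω^2·2 + ω·2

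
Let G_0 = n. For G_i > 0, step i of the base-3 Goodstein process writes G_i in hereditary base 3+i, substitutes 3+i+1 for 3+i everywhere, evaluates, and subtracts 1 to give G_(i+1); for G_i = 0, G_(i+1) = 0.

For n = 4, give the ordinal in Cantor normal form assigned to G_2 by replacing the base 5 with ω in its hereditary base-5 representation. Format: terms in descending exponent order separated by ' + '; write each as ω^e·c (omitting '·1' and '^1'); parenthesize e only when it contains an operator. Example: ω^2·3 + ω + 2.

4

i=0: 4 = 3 + 1 (b=3); 3→4: 4 + 1 = 5; 5−1 = 4
i=1: 4 = 4 (b=4); 4→5: 5 = 5; 5−1 = 4
i=2: 4 = 4 (b=5); 5→6: 4 = 4; 4−1 = 3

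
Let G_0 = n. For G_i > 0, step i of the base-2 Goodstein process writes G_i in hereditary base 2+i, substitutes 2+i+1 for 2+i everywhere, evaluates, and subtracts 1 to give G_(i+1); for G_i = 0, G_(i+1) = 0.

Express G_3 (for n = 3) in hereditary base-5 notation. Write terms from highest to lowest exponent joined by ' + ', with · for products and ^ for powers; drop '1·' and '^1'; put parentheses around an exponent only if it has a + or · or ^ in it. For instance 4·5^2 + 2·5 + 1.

2

G_0 = 3. HB_2(3) = 2 + 1. Bump = 4. G_1 = 3.
G_1 = 3. HB_3(3) = 3. Bump = 4. G_2 = 3.
G_2 = 3. HB_4(3) = 3. Bump = 3. G_3 = 2.
G_3 = 2. HB_5(2) = 2. Bump = 2. G_4 = 1.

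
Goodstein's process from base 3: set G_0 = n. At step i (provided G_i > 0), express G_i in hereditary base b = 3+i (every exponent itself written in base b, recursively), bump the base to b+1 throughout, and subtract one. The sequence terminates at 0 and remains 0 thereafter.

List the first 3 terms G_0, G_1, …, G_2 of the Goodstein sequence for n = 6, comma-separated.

6, 7, 7

(0) 6|_3 = 2·3 ↦ 2·4|_4 = 8 ⇒ 7
(1) 7|_4 = 4 + 3 ↦ 5 + 3|_5 = 8 ⇒ 7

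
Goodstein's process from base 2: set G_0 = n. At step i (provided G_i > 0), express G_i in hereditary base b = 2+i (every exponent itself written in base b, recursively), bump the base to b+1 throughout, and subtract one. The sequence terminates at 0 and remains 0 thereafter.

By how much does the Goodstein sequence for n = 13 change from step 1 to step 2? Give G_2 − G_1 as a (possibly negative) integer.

1171

step 0: 13 = 2^(2 + 1) + 2^2 + 1; sub 3 for 2: 3^(3 + 1) + 3^3 + 1; = 109; G_1 = 109−1 = 108
step 1: 108 = 3^(3 + 1) + 3^3; sub 4 for 3: 4^(4 + 1) + 4^4; = 1280; G_2 = 1280−1 = 1279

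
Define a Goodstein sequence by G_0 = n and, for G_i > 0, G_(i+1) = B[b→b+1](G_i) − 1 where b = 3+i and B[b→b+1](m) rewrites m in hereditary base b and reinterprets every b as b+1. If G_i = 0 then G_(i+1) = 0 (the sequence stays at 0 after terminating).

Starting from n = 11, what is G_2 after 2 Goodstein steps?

25

G_0=11  [base 3] 3^2 + 2  →[3↦4]→  4^2 + 2 = 18  −1 ⇒ G_1=17
G_1=17  [base 4] 4^2 + 1  →[4↦5]→  5^2 + 1 = 26  −1 ⇒ G_2=25
G_2=25  [base 5] 5^2  →[5↦6]→  6^2 = 36  −1 ⇒ G_3=35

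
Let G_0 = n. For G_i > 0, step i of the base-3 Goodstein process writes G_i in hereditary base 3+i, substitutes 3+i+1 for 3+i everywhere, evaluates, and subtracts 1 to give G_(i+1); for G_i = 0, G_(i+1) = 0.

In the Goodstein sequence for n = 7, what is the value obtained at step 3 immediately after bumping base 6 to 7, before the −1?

10

7 —HB3→ 2·3 + 1 —bump→ 2·4 + 1 = 9 —(−1)→ 8
8 —HB4→ 2·4 —bump→ 2·5 = 10 —(−1)→ 9
9 —HB5→ 5 + 4 —bump→ 6 + 4 = 10 —(−1)→ 9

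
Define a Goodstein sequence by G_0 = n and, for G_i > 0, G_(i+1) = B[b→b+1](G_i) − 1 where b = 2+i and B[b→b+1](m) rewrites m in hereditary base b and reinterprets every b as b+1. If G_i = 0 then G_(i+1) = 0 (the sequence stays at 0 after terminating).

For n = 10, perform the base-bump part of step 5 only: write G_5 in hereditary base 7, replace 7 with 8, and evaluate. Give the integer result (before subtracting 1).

84073324

G_0=10  [base 2] 2^(2 + 1) + 2  →[2↦3]→  3^(3 + 1) + 3 = 84  −1 ⇒ G_1=83
G_1=83  [base 3] 3^(3 + 1) + 2  →[3↦4]→  4^(4 + 1) + 2 = 1026  −1 ⇒ G_2=1025
G_2=1025  [base 4] 4^(4 + 1) + 1  →[4↦5]→  5^(5 + 1) + 1 = 15626  −1 ⇒ G_3=15625
G_3=15625  [base 5] 5^(5 + 1)  →[5↦6]→  6^(6 + 1) = 279936  −1 ⇒ G_4=279935
G_4=279935  [base 6] 5·6^6 + 5·6^5 + 5·6^4 + 5·6^3 + 5·6^2 + 5·6 + 5  →[6↦7]→  5·7^7 + 5·7^5 + 5·7^4 + 5·7^3 + 5·7^2 + 5·7 + 5 = 4215755  −1 ⇒ G_5=4215754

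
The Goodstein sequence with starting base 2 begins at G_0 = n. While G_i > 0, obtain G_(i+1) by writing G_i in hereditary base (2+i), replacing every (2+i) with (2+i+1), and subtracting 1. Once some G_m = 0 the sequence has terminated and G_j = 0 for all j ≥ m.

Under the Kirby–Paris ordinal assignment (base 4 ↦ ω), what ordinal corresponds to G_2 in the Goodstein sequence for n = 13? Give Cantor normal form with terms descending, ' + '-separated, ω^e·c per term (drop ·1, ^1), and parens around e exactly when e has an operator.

step 0: 13 = 2^(2 + 1) + 2^2 + 1; sub 3 for 2: 3^(3 + 1) + 3^3 + 1; = 109; G_1 = 109−1 = 108
step 1: 108 = 3^(3 + 1) + 3^3; sub 4 for 3: 4^(4 + 1) + 4^4; = 1280; G_2 = 1280−1 = 1279
step 2: 1279 = 4^(4 + 1) + 3·4^3 + 3·4^2 + 3·4 + 3; sub 5 for 4: 5^(5 + 1) + 3·5^3 + 3·5^2 + 3·5 + 3; = 16093; G_3 = 16093−1 = 16092

ω^(ω + 1) + ω^3·3 + ω^2·3 + ω·3 + 3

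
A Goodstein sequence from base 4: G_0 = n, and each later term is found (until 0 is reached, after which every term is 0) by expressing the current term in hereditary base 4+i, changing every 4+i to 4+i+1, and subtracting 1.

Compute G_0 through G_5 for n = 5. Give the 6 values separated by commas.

5, 5, 5, 4, 3, 2

5 —HB4→ 4 + 1 —bump→ 5 + 1 = 6 —(−1)→ 5
5 —HB5→ 5 —bump→ 6 = 6 —(−1)→ 5
5 —HB6→ 5 —bump→ 5 = 5 —(−1)→ 4
4 —HB7→ 4 —bump→ 4 = 4 —(−1)→ 3
3 —HB8→ 3 —bump→ 3 = 3 —(−1)→ 2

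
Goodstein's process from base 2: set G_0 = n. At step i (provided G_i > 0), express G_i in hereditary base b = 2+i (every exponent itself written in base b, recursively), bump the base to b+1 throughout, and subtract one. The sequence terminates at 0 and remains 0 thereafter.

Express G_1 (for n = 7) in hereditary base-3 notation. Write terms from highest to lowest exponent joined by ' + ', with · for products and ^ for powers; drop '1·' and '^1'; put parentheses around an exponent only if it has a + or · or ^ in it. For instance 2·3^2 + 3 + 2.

i=0: 7 = 2^2 + 2 + 1 (b=2); 2→3: 3^3 + 3 + 1 = 31; 31−1 = 30
i=1: 30 = 3^3 + 3 (b=3); 3→4: 4^4 + 4 = 260; 260−1 = 259

3^3 + 3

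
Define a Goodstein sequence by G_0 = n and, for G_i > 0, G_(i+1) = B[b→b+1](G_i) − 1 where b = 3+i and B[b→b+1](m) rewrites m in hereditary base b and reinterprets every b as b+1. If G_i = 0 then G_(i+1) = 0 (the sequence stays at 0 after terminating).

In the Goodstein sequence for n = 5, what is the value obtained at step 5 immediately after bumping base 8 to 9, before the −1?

3

step 0: 5 = 3 + 2; sub 4 for 3: 4 + 2; = 6; G_1 = 6−1 = 5
step 1: 5 = 4 + 1; sub 5 for 4: 5 + 1; = 6; G_2 = 6−1 = 5
step 2: 5 = 5; sub 6 for 5: 6; = 6; G_3 = 6−1 = 5
step 3: 5 = 5; sub 7 for 6: 5; = 5; G_4 = 5−1 = 4
step 4: 4 = 4; sub 8 for 7: 4; = 4; G_5 = 4−1 = 3
step 5: 3 = 3; sub 9 for 8: 3; = 3; G_6 = 3−1 = 2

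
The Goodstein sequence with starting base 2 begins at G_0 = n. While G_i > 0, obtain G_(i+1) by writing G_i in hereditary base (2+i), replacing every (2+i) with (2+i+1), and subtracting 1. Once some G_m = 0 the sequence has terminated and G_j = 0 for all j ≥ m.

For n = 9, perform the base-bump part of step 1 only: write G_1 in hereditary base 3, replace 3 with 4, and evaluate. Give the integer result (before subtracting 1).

(0) 9|_2 = 2^(2 + 1) + 1 ↦ 3^(3 + 1) + 1|_3 = 82 ⇒ 81
(1) 81|_3 = 3^(3 + 1) ↦ 4^(4 + 1)|_4 = 1024 ⇒ 1023

1024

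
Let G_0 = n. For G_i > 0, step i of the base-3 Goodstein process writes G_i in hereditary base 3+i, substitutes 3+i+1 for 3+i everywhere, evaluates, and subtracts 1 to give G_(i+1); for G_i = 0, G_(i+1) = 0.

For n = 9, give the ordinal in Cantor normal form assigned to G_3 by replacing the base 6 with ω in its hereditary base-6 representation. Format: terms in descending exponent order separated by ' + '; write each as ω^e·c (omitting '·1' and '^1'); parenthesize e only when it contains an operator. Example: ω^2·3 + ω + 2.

ω·3 + 1

G_0=9  [base 3] 3^2  →[3↦4]→  4^2 = 16  −1 ⇒ G_1=15
G_1=15  [base 4] 3·4 + 3  →[4↦5]→  3·5 + 3 = 18  −1 ⇒ G_2=17
G_2=17  [base 5] 3·5 + 2  →[5↦6]→  3·6 + 2 = 20  −1 ⇒ G_3=19
G_3=19  [base 6] 3·6 + 1  →[6↦7]→  3·7 + 1 = 22  −1 ⇒ G_4=21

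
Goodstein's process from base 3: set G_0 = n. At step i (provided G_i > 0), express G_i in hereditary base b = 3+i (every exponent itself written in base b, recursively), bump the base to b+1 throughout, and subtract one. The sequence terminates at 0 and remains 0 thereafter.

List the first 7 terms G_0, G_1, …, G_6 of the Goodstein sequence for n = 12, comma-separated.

12, 19, 27, 37, 49, 63, 69

G_0=12  [base 3] 3^2 + 3  →[3↦4]→  4^2 + 4 = 20  −1 ⇒ G_1=19
G_1=19  [base 4] 4^2 + 3  →[4↦5]→  5^2 + 3 = 28  −1 ⇒ G_2=27
G_2=27  [base 5] 5^2 + 2  →[5↦6]→  6^2 + 2 = 38  −1 ⇒ G_3=37
G_3=37  [base 6] 6^2 + 1  →[6↦7]→  7^2 + 1 = 50  −1 ⇒ G_4=49
G_4=49  [base 7] 7^2  →[7↦8]→  8^2 = 64  −1 ⇒ G_5=63
G_5=63  [base 8] 7·8 + 7  →[8↦9]→  7·9 + 7 = 70  −1 ⇒ G_6=69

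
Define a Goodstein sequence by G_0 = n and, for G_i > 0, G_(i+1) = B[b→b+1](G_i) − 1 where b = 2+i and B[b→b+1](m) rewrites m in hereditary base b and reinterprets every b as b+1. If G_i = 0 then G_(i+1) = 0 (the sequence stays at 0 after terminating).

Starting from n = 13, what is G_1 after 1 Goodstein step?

13 —HB2→ 2^(2 + 1) + 2^2 + 1 —bump→ 3^(3 + 1) + 3^3 + 1 = 109 —(−1)→ 108
108 —HB3→ 3^(3 + 1) + 3^3 —bump→ 4^(4 + 1) + 4^4 = 1280 —(−1)→ 1279

108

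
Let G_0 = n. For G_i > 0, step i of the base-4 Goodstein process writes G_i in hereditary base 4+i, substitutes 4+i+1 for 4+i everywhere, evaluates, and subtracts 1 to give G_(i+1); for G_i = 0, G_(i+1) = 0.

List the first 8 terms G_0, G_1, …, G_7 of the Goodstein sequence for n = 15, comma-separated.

15, 17, 19, 21, 23, 24, 25, 26

base 4: 15 = 3·4 + 3; at 5: 3·5 + 3 = 18; next = 17
base 5: 17 = 3·5 + 2; at 6: 3·6 + 2 = 20; next = 19
base 6: 19 = 3·6 + 1; at 7: 3·7 + 1 = 22; next = 21
base 7: 21 = 3·7; at 8: 3·8 = 24; next = 23
base 8: 23 = 2·8 + 7; at 9: 2·9 + 7 = 25; next = 24
base 9: 24 = 2·9 + 6; at 10: 2·10 + 6 = 26; next = 25
base 10: 25 = 2·10 + 5; at 11: 2·11 + 5 = 27; next = 26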